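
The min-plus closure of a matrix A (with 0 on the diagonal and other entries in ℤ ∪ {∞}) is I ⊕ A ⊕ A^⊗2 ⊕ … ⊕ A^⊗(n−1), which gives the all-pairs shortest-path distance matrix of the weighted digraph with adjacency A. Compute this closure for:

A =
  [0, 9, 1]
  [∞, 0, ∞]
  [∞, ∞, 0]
Closure =
  [0, 9, 1]
  [∞, 0, ∞]
  [∞, ∞, 0]

This is the Floyd-Warshall all-pairs shortest-path computation. For each intermediate vertex k = 0, 1, …, 2, update dist[i][j] ← min(dist[i][j], dist[i][k] + dist[k][j]). The final matrix gives, for each (i, j), the minimum total weight of any directed path from i to j (possibly empty when i = j).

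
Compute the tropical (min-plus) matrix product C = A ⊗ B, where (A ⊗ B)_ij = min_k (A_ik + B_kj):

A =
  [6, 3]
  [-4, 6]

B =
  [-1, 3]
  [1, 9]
A ⊗ B =
  [4, 9]
  [-5, -1]

Apply the min-plus product entry-by-entry:
  C[0][0] = min over k of (A[0][0] + B[0][0] = 6 + -1 = 5, A[0][1] + B[1][0] = 3 + 1 = 4) = 4 (attained at k = 1)
  C[0][1] = min over k of (A[0][0] + B[0][1] = 6 + 3 = 9, A[0][1] + B[1][1] = 3 + 9 = 12) = 9 (attained at k = 0)
  C[1][0] = min over k of (A[1][0] + B[0][0] = -4 + -1 = -5, A[1][1] + B[1][0] = 6 + 1 = 7) = -5 (attained at k = 0)
  C[1][1] = min over k of (A[1][0] + B[0][1] = -4 + 3 = -1, A[1][1] + B[1][1] = 6 + 9 = 15) = -1 (attained at k = 0)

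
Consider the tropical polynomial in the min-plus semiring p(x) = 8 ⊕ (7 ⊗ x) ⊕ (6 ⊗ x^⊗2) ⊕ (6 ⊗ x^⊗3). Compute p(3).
p(3) = 8

A tropical monomial a ⊗ x^⊗i evaluates to a + i · x. Evaluating each term at x = 3:
  Term 0 contributes 8 + 0 · 3 = 8
  Term 1 contributes 7 + 1 · 3 = 10
  Term 2 contributes 6 + 2 · 3 = 12
  Term 3 contributes 6 + 3 · 3 = 15
p(3) = ⊕ of these = min[8, 10, 12, 15] = 8.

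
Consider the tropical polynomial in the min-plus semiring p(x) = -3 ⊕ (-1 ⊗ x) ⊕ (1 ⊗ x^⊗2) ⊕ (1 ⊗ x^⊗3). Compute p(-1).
p(-1) = -3

A tropical monomial a ⊗ x^⊗i evaluates to a + i · x. Evaluating each term at x = -1:
  Term 0 contributes -3 + 0 · -1 = -3
  Term 1 contributes -1 + 1 · -1 = -2
  Term 2 contributes 1 + 2 · -1 = -1
  Term 3 contributes 1 + 3 · -1 = -2
p(-1) = ⊕ of these = min[-3, -2, -1, -2] = -3.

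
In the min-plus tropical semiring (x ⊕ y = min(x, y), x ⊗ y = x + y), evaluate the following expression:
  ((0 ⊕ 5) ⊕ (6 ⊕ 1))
((0 ⊕ 5) ⊕ (6 ⊕ 1)) = 0

Expand innermost to outermost. Recall ⊕ takes the minimum of its arguments and ⊗ takes their sum. Working out the expression ((0 ⊕ 5) ⊕ (6 ⊕ 1)) gives 0.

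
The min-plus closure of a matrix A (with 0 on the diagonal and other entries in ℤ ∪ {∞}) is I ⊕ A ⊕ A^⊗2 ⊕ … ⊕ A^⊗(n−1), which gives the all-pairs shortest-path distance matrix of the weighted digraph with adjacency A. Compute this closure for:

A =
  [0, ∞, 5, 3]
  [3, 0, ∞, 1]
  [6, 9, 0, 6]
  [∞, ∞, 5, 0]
Closure =
  [0, 14, 5, 3]
  [3, 0, 6, 1]
  [6, 9, 0, 6]
  [11, 14, 5, 0]

This is the Floyd-Warshall all-pairs shortest-path computation. For each intermediate vertex k = 0, 1, …, 3, update dist[i][j] ← min(dist[i][j], dist[i][k] + dist[k][j]). The final matrix gives, for each (i, j), the minimum total weight of any directed path from i to j (possibly empty when i = j).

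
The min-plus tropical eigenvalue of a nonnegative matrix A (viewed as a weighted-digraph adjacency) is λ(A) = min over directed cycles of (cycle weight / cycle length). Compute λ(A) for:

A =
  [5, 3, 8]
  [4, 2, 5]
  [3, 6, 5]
λ(A) = 2

Enumerate directed cycles and compute their means (weight / length). Sample:
  cycle 0 → 0: weight = 5, length = 1, mean = 5/1 ≈ 5.000
  cycle 1 → 1: weight = 2, length = 1, mean = 2/1 ≈ 2.000
  cycle 2 → 2: weight = 5, length = 1, mean = 5/1 ≈ 5.000
  cycle 0 → 1 → 0: weight = 7, length = 2, mean = 7/2 ≈ 3.500
  cycle 0 → 2 → 0: weight = 11, length = 2, mean = 11/2 ≈ 5.500
  cycle 1 → 0 → 1: weight = 7, length = 2, mean = 7/2 ≈ 3.500
Minimum mean = 2.000, attained e.g. along the cycle 1 → 1 with weight 2 and length 1. So λ(A) = 2/1 = 2.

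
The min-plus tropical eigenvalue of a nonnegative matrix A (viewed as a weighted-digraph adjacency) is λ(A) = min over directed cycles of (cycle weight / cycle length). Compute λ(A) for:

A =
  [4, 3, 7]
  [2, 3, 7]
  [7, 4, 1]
λ(A) = 1

Enumerate directed cycles and compute their means (weight / length). Sample:
  cycle 0 → 0: weight = 4, length = 1, mean = 4/1 ≈ 4.000
  cycle 1 → 1: weight = 3, length = 1, mean = 3/1 ≈ 3.000
  cycle 2 → 2: weight = 1, length = 1, mean = 1/1 ≈ 1.000
  cycle 0 → 1 → 0: weight = 5, length = 2, mean = 5/2 ≈ 2.500
  cycle 0 → 2 → 0: weight = 14, length = 2, mean = 14/2 ≈ 7.000
  cycle 1 → 0 → 1: weight = 5, length = 2, mean = 5/2 ≈ 2.500
Minimum mean = 1.000, attained e.g. along the cycle 2 → 2 with weight 1 and length 1. So λ(A) = 1/1 = 1.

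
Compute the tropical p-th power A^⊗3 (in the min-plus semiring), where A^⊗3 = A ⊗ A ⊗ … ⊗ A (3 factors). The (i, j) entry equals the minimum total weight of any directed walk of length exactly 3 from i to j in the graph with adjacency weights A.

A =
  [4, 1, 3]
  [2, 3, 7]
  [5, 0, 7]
A^⊗3 =
  [5, 4, 6]
  [5, 5, 8]
  [5, 3, 5]

Each entry (A^⊗3)_ij equals the minimum over all length-3 walks i = v_0 → v_1 → … → v_3 = j of Σ_t A[v_t][v_{t+1}]. For example, for (i, j) = (0, 2) we minimise over 9 possible intermediate vertex sequences; the minimum is 6, attained along the walk 0 → 1 → 0 → 2.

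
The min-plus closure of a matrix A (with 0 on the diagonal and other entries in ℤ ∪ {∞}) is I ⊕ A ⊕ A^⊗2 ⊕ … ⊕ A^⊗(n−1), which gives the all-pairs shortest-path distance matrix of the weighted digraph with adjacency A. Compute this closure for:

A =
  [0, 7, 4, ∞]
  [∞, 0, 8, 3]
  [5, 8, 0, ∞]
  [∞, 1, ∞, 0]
Closure =
  [0, 7, 4, 10]
  [13, 0, 8, 3]
  [5, 8, 0, 11]
  [14, 1, 9, 0]

This is the Floyd-Warshall all-pairs shortest-path computation. For each intermediate vertex k = 0, 1, …, 3, update dist[i][j] ← min(dist[i][j], dist[i][k] + dist[k][j]). The final matrix gives, for each (i, j), the minimum total weight of any directed path from i to j (possibly empty when i = j).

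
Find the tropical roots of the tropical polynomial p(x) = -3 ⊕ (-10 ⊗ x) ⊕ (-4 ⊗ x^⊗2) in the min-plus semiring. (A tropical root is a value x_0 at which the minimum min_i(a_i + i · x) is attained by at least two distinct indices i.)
Roots: {-6, 7}

Each tropical root is a break point of the lower envelope of the lines y = a_i + i · x (there are 3 lines, with slopes 0, 1, ..., 2). Only the lines that attain the minimum somewhere contribute to roots; other lines are dominated. Here the surviving (envelope) indices are i = 2, i = 1, i = 0.
Intersections between consecutive envelope lines give the roots: for adjacent envelope indices i < j the intersection is x = (a_i − a_j) / (j − i). Reading off the sorted break points: {-6, 7}.
Verification: at each break x_0, at least two indices attain the minimum of min_i(a_i + i · x_0).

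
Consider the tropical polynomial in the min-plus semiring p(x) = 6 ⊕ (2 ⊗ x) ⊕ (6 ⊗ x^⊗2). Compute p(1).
p(1) = 3

A tropical monomial a ⊗ x^⊗i evaluates to a + i · x. Evaluating each term at x = 1:
  Term 0 contributes 6 + 0 · 1 = 6
  Term 1 contributes 2 + 1 · 1 = 3
  Term 2 contributes 6 + 2 · 1 = 8
p(1) = ⊕ of these = min[6, 3, 8] = 3.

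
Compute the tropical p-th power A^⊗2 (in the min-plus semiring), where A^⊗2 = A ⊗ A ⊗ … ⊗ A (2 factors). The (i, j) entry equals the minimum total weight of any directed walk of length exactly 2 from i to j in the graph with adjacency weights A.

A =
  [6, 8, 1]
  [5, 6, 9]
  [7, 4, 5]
A^⊗2 =
  [8, 5, 6]
  [11, 12, 6]
  [9, 9, 8]

Each entry (A^⊗2)_ij equals the minimum over all length-2 walks i = v_0 → v_1 → … → v_2 = j of Σ_t A[v_t][v_{t+1}]. For example, for (i, j) = (0, 2) we minimise over 3 possible intermediate vertex sequences; the minimum is 6, attained along the walk 0 → 2 → 2.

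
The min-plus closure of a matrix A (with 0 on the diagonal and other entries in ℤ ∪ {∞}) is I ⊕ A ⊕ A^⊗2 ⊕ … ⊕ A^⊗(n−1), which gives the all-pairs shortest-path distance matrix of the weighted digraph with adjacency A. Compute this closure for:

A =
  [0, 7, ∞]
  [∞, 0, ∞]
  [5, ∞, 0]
Closure =
  [0, 7, ∞]
  [∞, 0, ∞]
  [5, 12, 0]

This is the Floyd-Warshall all-pairs shortest-path computation. For each intermediate vertex k = 0, 1, …, 2, update dist[i][j] ← min(dist[i][j], dist[i][k] + dist[k][j]). The final matrix gives, for each (i, j), the minimum total weight of any directed path from i to j (possibly empty when i = j).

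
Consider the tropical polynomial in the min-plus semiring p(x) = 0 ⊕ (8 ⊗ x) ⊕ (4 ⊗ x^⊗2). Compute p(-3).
p(-3) = -2

A tropical monomial a ⊗ x^⊗i evaluates to a + i · x. Evaluating each term at x = -3:
  Term 0 contributes 0 + 0 · -3 = 0
  Term 1 contributes 8 + 1 · -3 = 5
  Term 2 contributes 4 + 2 · -3 = -2
p(-3) = ⊕ of these = min[0, 5, -2] = -2.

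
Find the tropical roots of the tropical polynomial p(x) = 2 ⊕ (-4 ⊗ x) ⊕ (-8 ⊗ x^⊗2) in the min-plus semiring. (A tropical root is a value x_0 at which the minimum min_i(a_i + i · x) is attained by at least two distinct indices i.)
Roots: {4, 6}

Each tropical root is a break point of the lower envelope of the lines y = a_i + i · x (there are 3 lines, with slopes 0, 1, ..., 2). Only the lines that attain the minimum somewhere contribute to roots; other lines are dominated. Here the surviving (envelope) indices are i = 2, i = 1, i = 0.
Intersections between consecutive envelope lines give the roots: for adjacent envelope indices i < j the intersection is x = (a_i − a_j) / (j − i). Reading off the sorted break points: {4, 6}.
Verification: at each break x_0, at least two indices attain the minimum of min_i(a_i + i · x_0).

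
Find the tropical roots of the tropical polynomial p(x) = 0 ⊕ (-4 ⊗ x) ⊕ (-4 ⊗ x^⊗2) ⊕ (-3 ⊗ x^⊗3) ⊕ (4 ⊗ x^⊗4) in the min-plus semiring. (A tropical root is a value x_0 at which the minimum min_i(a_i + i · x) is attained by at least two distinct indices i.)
Roots: {-7, -1, 0, 4}

Each tropical root is a break point of the lower envelope of the lines y = a_i + i · x (there are 5 lines, with slopes 0, 1, ..., 4). Only the lines that attain the minimum somewhere contribute to roots; other lines are dominated. Here the surviving (envelope) indices are i = 4, i = 3, i = 2, i = 1, i = 0.
Intersections between consecutive envelope lines give the roots: for adjacent envelope indices i < j the intersection is x = (a_i − a_j) / (j − i). Reading off the sorted break points: {-7, -1, 0, 4}.
Verification: at each break x_0, at least two indices attain the minimum of min_i(a_i + i · x_0).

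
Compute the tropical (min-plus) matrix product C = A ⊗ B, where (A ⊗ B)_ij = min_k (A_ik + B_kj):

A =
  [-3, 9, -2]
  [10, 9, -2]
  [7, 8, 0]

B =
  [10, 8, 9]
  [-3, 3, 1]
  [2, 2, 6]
A ⊗ B =
  [0, 0, 4]
  [0, 0, 4]
  [2, 2, 6]

Apply the min-plus product entry-by-entry:
  C[0][0] = min over k of (A[0][0] + B[0][0] = -3 + 10 = 7, A[0][1] + B[1][0] = 9 + -3 = 6, A[0][2] + B[2][0] = -2 + 2 = 0) = 0 (attained at k = 2)
  C[0][1] = min over k of (A[0][0] + B[0][1] = -3 + 8 = 5, A[0][1] + B[1][1] = 9 + 3 = 12, A[0][2] + B[2][1] = -2 + 2 = 0) = 0 (attained at k = 2)
  C[0][2] = min over k of (A[0][0] + B[0][2] = -3 + 9 = 6, A[0][1] + B[1][2] = 9 + 1 = 10, A[0][2] + B[2][2] = -2 + 6 = 4) = 4 (attained at k = 2)
  C[1][0] = min over k of (A[1][0] + B[0][0] = 10 + 10 = 20, A[1][1] + B[1][0] = 9 + -3 = 6, A[1][2] + B[2][0] = -2 + 2 = 0) = 0 (attained at k = 2)
  C[1][1] = min over k of (A[1][0] + B[0][1] = 10 + 8 = 18, A[1][1] + B[1][1] = 9 + 3 = 12, A[1][2] + B[2][1] = -2 + 2 = 0) = 0 (attained at k = 2)
  C[1][2] = min over k of (A[1][0] + B[0][2] = 10 + 9 = 19, A[1][1] + B[1][2] = 9 + 1 = 10, A[1][2] + B[2][2] = -2 + 6 = 4) = 4 (attained at k = 2)
  C[2][0] = min over k of (A[2][0] + B[0][0] = 7 + 10 = 17, A[2][1] + B[1][0] = 8 + -3 = 5, A[2][2] + B[2][0] = 0 + 2 = 2) = 2 (attained at k = 2)
  C[2][1] = min over k of (A[2][0] + B[0][1] = 7 + 8 = 15, A[2][1] + B[1][1] = 8 + 3 = 11, A[2][2] + B[2][1] = 0 + 2 = 2) = 2 (attained at k = 2)
  C[2][2] = min over k of (A[2][0] + B[0][2] = 7 + 9 = 16, A[2][1] + B[1][2] = 8 + 1 = 9, A[2][2] + B[2][2] = 0 + 6 = 6) = 6 (attained at k = 2)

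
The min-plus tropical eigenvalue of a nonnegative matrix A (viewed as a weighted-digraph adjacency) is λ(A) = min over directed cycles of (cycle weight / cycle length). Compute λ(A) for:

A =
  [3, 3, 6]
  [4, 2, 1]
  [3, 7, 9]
λ(A) = 2

Enumerate directed cycles and compute their means (weight / length). Sample:
  cycle 0 → 0: weight = 3, length = 1, mean = 3/1 ≈ 3.000
  cycle 1 → 1: weight = 2, length = 1, mean = 2/1 ≈ 2.000
  cycle 2 → 2: weight = 9, length = 1, mean = 9/1 ≈ 9.000
  cycle 0 → 1 → 0: weight = 7, length = 2, mean = 7/2 ≈ 3.500
  cycle 0 → 2 → 0: weight = 9, length = 2, mean = 9/2 ≈ 4.500
  cycle 1 → 0 → 1: weight = 7, length = 2, mean = 7/2 ≈ 3.500
Minimum mean = 2.000, attained e.g. along the cycle 1 → 1 with weight 2 and length 1. So λ(A) = 2/1 = 2.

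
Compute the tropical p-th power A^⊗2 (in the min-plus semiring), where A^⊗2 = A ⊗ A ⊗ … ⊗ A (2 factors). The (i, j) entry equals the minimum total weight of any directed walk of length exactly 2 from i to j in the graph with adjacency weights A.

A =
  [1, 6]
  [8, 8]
A^⊗2 =
  [2, 7]
  [9, 14]

Each entry (A^⊗2)_ij equals the minimum over all length-2 walks i = v_0 → v_1 → … → v_2 = j of Σ_t A[v_t][v_{t+1}]. For example, for (i, j) = (0, 1) we minimise over 2 possible intermediate vertex sequences; the minimum is 7, attained along the walk 0 → 0 → 1.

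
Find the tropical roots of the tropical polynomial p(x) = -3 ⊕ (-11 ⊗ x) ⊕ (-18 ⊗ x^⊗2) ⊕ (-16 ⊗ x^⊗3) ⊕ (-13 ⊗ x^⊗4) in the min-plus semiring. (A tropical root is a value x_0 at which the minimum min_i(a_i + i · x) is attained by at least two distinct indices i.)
Roots: {-3, -2, 7, 8}

Each tropical root is a break point of the lower envelope of the lines y = a_i + i · x (there are 5 lines, with slopes 0, 1, ..., 4). Only the lines that attain the minimum somewhere contribute to roots; other lines are dominated. Here the surviving (envelope) indices are i = 4, i = 3, i = 2, i = 1, i = 0.
Intersections between consecutive envelope lines give the roots: for adjacent envelope indices i < j the intersection is x = (a_i − a_j) / (j − i). Reading off the sorted break points: {-3, -2, 7, 8}.
Verification: at each break x_0, at least two indices attain the minimum of min_i(a_i + i · x_0).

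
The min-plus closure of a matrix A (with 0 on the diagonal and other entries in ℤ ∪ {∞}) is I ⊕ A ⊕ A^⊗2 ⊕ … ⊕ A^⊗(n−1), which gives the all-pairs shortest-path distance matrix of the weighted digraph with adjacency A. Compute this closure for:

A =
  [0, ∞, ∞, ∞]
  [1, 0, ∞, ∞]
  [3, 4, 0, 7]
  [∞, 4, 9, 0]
Closure =
  [0, ∞, ∞, ∞]
  [1, 0, ∞, ∞]
  [3, 4, 0, 7]
  [5, 4, 9, 0]

This is the Floyd-Warshall all-pairs shortest-path computation. For each intermediate vertex k = 0, 1, …, 3, update dist[i][j] ← min(dist[i][j], dist[i][k] + dist[k][j]). The final matrix gives, for each (i, j), the minimum total weight of any directed path from i to j (possibly empty when i = j).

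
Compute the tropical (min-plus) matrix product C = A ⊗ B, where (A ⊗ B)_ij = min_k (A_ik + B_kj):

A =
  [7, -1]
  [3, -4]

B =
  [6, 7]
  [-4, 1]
A ⊗ B =
  [-5, 0]
  [-8, -3]

Apply the min-plus product entry-by-entry:
  C[0][0] = min over k of (A[0][0] + B[0][0] = 7 + 6 = 13, A[0][1] + B[1][0] = -1 + -4 = -5) = -5 (attained at k = 1)
  C[0][1] = min over k of (A[0][0] + B[0][1] = 7 + 7 = 14, A[0][1] + B[1][1] = -1 + 1 = 0) = 0 (attained at k = 1)
  C[1][0] = min over k of (A[1][0] + B[0][0] = 3 + 6 = 9, A[1][1] + B[1][0] = -4 + -4 = -8) = -8 (attained at k = 1)
  C[1][1] = min over k of (A[1][0] + B[0][1] = 3 + 7 = 10, A[1][1] + B[1][1] = -4 + 1 = -3) = -3 (attained at k = 1)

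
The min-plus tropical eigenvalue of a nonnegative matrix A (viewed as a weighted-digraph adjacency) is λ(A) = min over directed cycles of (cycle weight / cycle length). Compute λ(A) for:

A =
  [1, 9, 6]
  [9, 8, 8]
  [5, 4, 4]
λ(A) = 1

Enumerate directed cycles and compute their means (weight / length). Sample:
  cycle 0 → 0: weight = 1, length = 1, mean = 1/1 ≈ 1.000
  cycle 1 → 1: weight = 8, length = 1, mean = 8/1 ≈ 8.000
  cycle 2 → 2: weight = 4, length = 1, mean = 4/1 ≈ 4.000
  cycle 0 → 1 → 0: weight = 18, length = 2, mean = 18/2 ≈ 9.000
  cycle 0 → 2 → 0: weight = 11, length = 2, mean = 11/2 ≈ 5.500
  cycle 1 → 0 → 1: weight = 18, length = 2, mean = 18/2 ≈ 9.000
Minimum mean = 1.000, attained e.g. along the cycle 0 → 0 with weight 1 and length 1. So λ(A) = 1/1 = 1.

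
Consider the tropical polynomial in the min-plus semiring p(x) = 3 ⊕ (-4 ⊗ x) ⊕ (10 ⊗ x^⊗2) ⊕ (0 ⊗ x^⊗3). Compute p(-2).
p(-2) = -6

A tropical monomial a ⊗ x^⊗i evaluates to a + i · x. Evaluating each term at x = -2:
  Term 0 contributes 3 + 0 · -2 = 3
  Term 1 contributes -4 + 1 · -2 = -6
  Term 2 contributes 10 + 2 · -2 = 6
  Term 3 contributes 0 + 3 · -2 = -6
p(-2) = ⊕ of these = min[3, -6, 6, -6] = -6.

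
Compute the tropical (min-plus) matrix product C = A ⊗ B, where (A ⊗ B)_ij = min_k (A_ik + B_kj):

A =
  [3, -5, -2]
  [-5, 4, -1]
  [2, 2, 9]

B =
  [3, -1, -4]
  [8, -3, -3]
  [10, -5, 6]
A ⊗ B =
  [3, -8, -8]
  [-2, -6, -9]
  [5, -1, -2]

Apply the min-plus product entry-by-entry:
  C[0][0] = min over k of (A[0][0] + B[0][0] = 3 + 3 = 6, A[0][1] + B[1][0] = -5 + 8 = 3, A[0][2] + B[2][0] = -2 + 10 = 8) = 3 (attained at k = 1)
  C[0][1] = min over k of (A[0][0] + B[0][1] = 3 + -1 = 2, A[0][1] + B[1][1] = -5 + -3 = -8, A[0][2] + B[2][1] = -2 + -5 = -7) = -8 (attained at k = 1)
  C[0][2] = min over k of (A[0][0] + B[0][2] = 3 + -4 = -1, A[0][1] + B[1][2] = -5 + -3 = -8, A[0][2] + B[2][2] = -2 + 6 = 4) = -8 (attained at k = 1)
  C[1][0] = min over k of (A[1][0] + B[0][0] = -5 + 3 = -2, A[1][1] + B[1][0] = 4 + 8 = 12, A[1][2] + B[2][0] = -1 + 10 = 9) = -2 (attained at k = 0)
  C[1][1] = min over k of (A[1][0] + B[0][1] = -5 + -1 = -6, A[1][1] + B[1][1] = 4 + -3 = 1, A[1][2] + B[2][1] = -1 + -5 = -6) = -6 (attained at k = 0)
  C[1][2] = min over k of (A[1][0] + B[0][2] = -5 + -4 = -9, A[1][1] + B[1][2] = 4 + -3 = 1, A[1][2] + B[2][2] = -1 + 6 = 5) = -9 (attained at k = 0)
  C[2][0] = min over k of (A[2][0] + B[0][0] = 2 + 3 = 5, A[2][1] + B[1][0] = 2 + 8 = 10, A[2][2] + B[2][0] = 9 + 10 = 19) = 5 (attained at k = 0)
  C[2][1] = min over k of (A[2][0] + B[0][1] = 2 + -1 = 1, A[2][1] + B[1][1] = 2 + -3 = -1, A[2][2] + B[2][1] = 9 + -5 = 4) = -1 (attained at k = 1)
  C[2][2] = min over k of (A[2][0] + B[0][2] = 2 + -4 = -2, A[2][1] + B[1][2] = 2 + -3 = -1, A[2][2] + B[2][2] = 9 + 6 = 15) = -2 (attained at k = 0)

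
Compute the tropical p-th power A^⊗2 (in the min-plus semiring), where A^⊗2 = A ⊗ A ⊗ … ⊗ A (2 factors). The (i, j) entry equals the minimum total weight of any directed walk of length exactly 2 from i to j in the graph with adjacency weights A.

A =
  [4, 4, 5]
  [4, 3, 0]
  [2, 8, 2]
A^⊗2 =
  [7, 7, 4]
  [2, 6, 2]
  [4, 6, 4]

Each entry (A^⊗2)_ij equals the minimum over all length-2 walks i = v_0 → v_1 → … → v_2 = j of Σ_t A[v_t][v_{t+1}]. For example, for (i, j) = (0, 2) we minimise over 3 possible intermediate vertex sequences; the minimum is 4, attained along the walk 0 → 1 → 2.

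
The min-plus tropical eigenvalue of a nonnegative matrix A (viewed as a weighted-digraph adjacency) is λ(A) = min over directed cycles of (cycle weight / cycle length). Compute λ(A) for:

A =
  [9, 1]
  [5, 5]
λ(A) = 3

Enumerate directed cycles and compute their means (weight / length). Sample:
  cycle 0 → 0: weight = 9, length = 1, mean = 9/1 ≈ 9.000
  cycle 1 → 1: weight = 5, length = 1, mean = 5/1 ≈ 5.000
  cycle 0 → 1 → 0: weight = 6, length = 2, mean = 6/2 ≈ 3.000
  cycle 1 → 0 → 1: weight = 6, length = 2, mean = 6/2 ≈ 3.000
Minimum mean = 3.000, attained e.g. along the cycle 0 → 1 → 0 with weight 6 and length 2. So λ(A) = 6/2 = 3.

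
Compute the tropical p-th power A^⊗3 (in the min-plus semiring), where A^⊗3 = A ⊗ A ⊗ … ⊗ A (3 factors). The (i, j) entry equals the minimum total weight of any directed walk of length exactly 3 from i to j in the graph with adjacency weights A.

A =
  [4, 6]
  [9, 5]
A^⊗3 =
  [12, 14]
  [17, 15]

Each entry (A^⊗3)_ij equals the minimum over all length-3 walks i = v_0 → v_1 → … → v_3 = j of Σ_t A[v_t][v_{t+1}]. For example, for (i, j) = (0, 1) we minimise over 4 possible intermediate vertex sequences; the minimum is 14, attained along the walk 0 → 0 → 0 → 1.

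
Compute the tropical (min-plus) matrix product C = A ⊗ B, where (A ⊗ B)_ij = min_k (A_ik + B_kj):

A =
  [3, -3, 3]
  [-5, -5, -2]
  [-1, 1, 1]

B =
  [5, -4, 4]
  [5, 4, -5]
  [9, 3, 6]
A ⊗ B =
  [2, -1, -8]
  [0, -9, -10]
  [4, -5, -4]

Apply the min-plus product entry-by-entry:
  C[0][0] = min over k of (A[0][0] + B[0][0] = 3 + 5 = 8, A[0][1] + B[1][0] = -3 + 5 = 2, A[0][2] + B[2][0] = 3 + 9 = 12) = 2 (attained at k = 1)
  C[0][1] = min over k of (A[0][0] + B[0][1] = 3 + -4 = -1, A[0][1] + B[1][1] = -3 + 4 = 1, A[0][2] + B[2][1] = 3 + 3 = 6) = -1 (attained at k = 0)
  C[0][2] = min over k of (A[0][0] + B[0][2] = 3 + 4 = 7, A[0][1] + B[1][2] = -3 + -5 = -8, A[0][2] + B[2][2] = 3 + 6 = 9) = -8 (attained at k = 1)
  C[1][0] = min over k of (A[1][0] + B[0][0] = -5 + 5 = 0, A[1][1] + B[1][0] = -5 + 5 = 0, A[1][2] + B[2][0] = -2 + 9 = 7) = 0 (attained at k = 0)
  C[1][1] = min over k of (A[1][0] + B[0][1] = -5 + -4 = -9, A[1][1] + B[1][1] = -5 + 4 = -1, A[1][2] + B[2][1] = -2 + 3 = 1) = -9 (attained at k = 0)
  C[1][2] = min over k of (A[1][0] + B[0][2] = -5 + 4 = -1, A[1][1] + B[1][2] = -5 + -5 = -10, A[1][2] + B[2][2] = -2 + 6 = 4) = -10 (attained at k = 1)
  C[2][0] = min over k of (A[2][0] + B[0][0] = -1 + 5 = 4, A[2][1] + B[1][0] = 1 + 5 = 6, A[2][2] + B[2][0] = 1 + 9 = 10) = 4 (attained at k = 0)
  C[2][1] = min over k of (A[2][0] + B[0][1] = -1 + -4 = -5, A[2][1] + B[1][1] = 1 + 4 = 5, A[2][2] + B[2][1] = 1 + 3 = 4) = -5 (attained at k = 0)
  C[2][2] = min over k of (A[2][0] + B[0][2] = -1 + 4 = 3, A[2][1] + B[1][2] = 1 + -5 = -4, A[2][2] + B[2][2] = 1 + 6 = 7) = -4 (attained at k = 1)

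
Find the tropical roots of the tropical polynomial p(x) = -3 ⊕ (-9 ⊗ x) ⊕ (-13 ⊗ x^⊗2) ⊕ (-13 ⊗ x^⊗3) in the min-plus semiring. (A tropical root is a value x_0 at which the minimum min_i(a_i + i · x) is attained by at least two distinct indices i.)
Roots: {0, 4, 6}

Each tropical root is a break point of the lower envelope of the lines y = a_i + i · x (there are 4 lines, with slopes 0, 1, ..., 3). Only the lines that attain the minimum somewhere contribute to roots; other lines are dominated. Here the surviving (envelope) indices are i = 3, i = 2, i = 1, i = 0.
Intersections between consecutive envelope lines give the roots: for adjacent envelope indices i < j the intersection is x = (a_i − a_j) / (j − i). Reading off the sorted break points: {0, 4, 6}.
Verification: at each break x_0, at least two indices attain the minimum of min_i(a_i + i · x_0).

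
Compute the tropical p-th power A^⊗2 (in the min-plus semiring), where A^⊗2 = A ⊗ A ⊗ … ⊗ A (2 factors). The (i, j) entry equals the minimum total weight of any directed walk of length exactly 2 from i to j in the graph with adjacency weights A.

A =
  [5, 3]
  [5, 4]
A^⊗2 =
  [8, 7]
  [9, 8]

Each entry (A^⊗2)_ij equals the minimum over all length-2 walks i = v_0 → v_1 → … → v_2 = j of Σ_t A[v_t][v_{t+1}]. For example, for (i, j) = (0, 1) we minimise over 2 possible intermediate vertex sequences; the minimum is 7, attained along the walk 0 → 1 → 1.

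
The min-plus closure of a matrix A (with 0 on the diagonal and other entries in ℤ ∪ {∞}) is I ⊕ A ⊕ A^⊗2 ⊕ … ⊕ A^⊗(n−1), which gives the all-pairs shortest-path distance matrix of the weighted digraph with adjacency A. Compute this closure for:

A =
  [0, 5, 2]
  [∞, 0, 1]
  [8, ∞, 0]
Closure =
  [0, 5, 2]
  [9, 0, 1]
  [8, 13, 0]

This is the Floyd-Warshall all-pairs shortest-path computation. For each intermediate vertex k = 0, 1, …, 2, update dist[i][j] ← min(dist[i][j], dist[i][k] + dist[k][j]). The final matrix gives, for each (i, j), the minimum total weight of any directed path from i to j (possibly empty when i = j).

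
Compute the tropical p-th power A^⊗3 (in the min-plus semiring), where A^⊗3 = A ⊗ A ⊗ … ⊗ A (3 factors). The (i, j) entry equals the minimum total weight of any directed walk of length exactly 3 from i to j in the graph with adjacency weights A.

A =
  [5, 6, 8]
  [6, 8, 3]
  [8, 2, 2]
A^⊗3 =
  [15, 11, 11]
  [11, 7, 7]
  [10, 6, 6]

Each entry (A^⊗3)_ij equals the minimum over all length-3 walks i = v_0 → v_1 → … → v_3 = j of Σ_t A[v_t][v_{t+1}]. For example, for (i, j) = (0, 2) we minimise over 9 possible intermediate vertex sequences; the minimum is 11, attained along the walk 0 → 1 → 2 → 2.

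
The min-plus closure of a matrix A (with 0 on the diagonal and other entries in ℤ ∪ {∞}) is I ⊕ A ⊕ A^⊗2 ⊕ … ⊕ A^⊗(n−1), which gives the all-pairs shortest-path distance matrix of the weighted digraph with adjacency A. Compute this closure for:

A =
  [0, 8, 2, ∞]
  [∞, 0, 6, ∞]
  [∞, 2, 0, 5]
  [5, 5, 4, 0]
Closure =
  [0, 4, 2, 7]
  [16, 0, 6, 11]
  [10, 2, 0, 5]
  [5, 5, 4, 0]

This is the Floyd-Warshall all-pairs shortest-path computation. For each intermediate vertex k = 0, 1, …, 3, update dist[i][j] ← min(dist[i][j], dist[i][k] + dist[k][j]). The final matrix gives, for each (i, j), the minimum total weight of any directed path from i to j (possibly empty when i = j).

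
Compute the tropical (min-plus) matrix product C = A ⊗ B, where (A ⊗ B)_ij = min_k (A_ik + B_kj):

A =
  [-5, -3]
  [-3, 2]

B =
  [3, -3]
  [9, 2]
A ⊗ B =
  [-2, -8]
  [0, -6]

Apply the min-plus product entry-by-entry:
  C[0][0] = min over k of (A[0][0] + B[0][0] = -5 + 3 = -2, A[0][1] + B[1][0] = -3 + 9 = 6) = -2 (attained at k = 0)
  C[0][1] = min over k of (A[0][0] + B[0][1] = -5 + -3 = -8, A[0][1] + B[1][1] = -3 + 2 = -1) = -8 (attained at k = 0)
  C[1][0] = min over k of (A[1][0] + B[0][0] = -3 + 3 = 0, A[1][1] + B[1][0] = 2 + 9 = 11) = 0 (attained at k = 0)
  C[1][1] = min over k of (A[1][0] + B[0][1] = -3 + -3 = -6, A[1][1] + B[1][1] = 2 + 2 = 4) = -6 (attained at k = 0)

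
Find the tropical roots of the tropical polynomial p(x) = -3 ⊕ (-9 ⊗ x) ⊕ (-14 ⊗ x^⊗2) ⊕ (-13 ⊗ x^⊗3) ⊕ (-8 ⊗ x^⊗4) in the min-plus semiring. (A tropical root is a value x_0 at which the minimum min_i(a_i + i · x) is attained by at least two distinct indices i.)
Roots: {-5, -1, 5, 6}

Each tropical root is a break point of the lower envelope of the lines y = a_i + i · x (there are 5 lines, with slopes 0, 1, ..., 4). Only the lines that attain the minimum somewhere contribute to roots; other lines are dominated. Here the surviving (envelope) indices are i = 4, i = 3, i = 2, i = 1, i = 0.
Intersections between consecutive envelope lines give the roots: for adjacent envelope indices i < j the intersection is x = (a_i − a_j) / (j − i). Reading off the sorted break points: {-5, -1, 5, 6}.
Verification: at each break x_0, at least two indices attain the minimum of min_i(a_i + i · x_0).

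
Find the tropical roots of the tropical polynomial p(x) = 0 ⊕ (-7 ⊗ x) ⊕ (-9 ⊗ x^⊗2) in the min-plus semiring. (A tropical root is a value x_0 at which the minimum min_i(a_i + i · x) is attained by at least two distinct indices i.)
Roots: {2, 7}

Each tropical root is a break point of the lower envelope of the lines y = a_i + i · x (there are 3 lines, with slopes 0, 1, ..., 2). Only the lines that attain the minimum somewhere contribute to roots; other lines are dominated. Here the surviving (envelope) indices are i = 2, i = 1, i = 0.
Intersections between consecutive envelope lines give the roots: for adjacent envelope indices i < j the intersection is x = (a_i − a_j) / (j − i). Reading off the sorted break points: {2, 7}.
Verification: at each break x_0, at least two indices attain the minimum of min_i(a_i + i · x_0).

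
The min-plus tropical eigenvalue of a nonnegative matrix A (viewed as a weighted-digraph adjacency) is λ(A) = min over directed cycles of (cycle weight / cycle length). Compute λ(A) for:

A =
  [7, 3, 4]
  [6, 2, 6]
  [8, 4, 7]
λ(A) = 2

Enumerate directed cycles and compute their means (weight / length). Sample:
  cycle 0 → 0: weight = 7, length = 1, mean = 7/1 ≈ 7.000
  cycle 1 → 1: weight = 2, length = 1, mean = 2/1 ≈ 2.000
  cycle 2 → 2: weight = 7, length = 1, mean = 7/1 ≈ 7.000
  cycle 0 → 1 → 0: weight = 9, length = 2, mean = 9/2 ≈ 4.500
  cycle 0 → 2 → 0: weight = 12, length = 2, mean = 12/2 ≈ 6.000
  cycle 1 → 0 → 1: weight = 9, length = 2, mean = 9/2 ≈ 4.500
Minimum mean = 2.000, attained e.g. along the cycle 1 → 1 with weight 2 and length 1. So λ(A) = 2/1 = 2.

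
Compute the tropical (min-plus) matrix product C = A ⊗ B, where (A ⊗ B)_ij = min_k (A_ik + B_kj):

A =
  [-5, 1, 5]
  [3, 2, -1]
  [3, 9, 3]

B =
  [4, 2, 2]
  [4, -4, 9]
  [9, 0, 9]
A ⊗ B =
  [-1, -3, -3]
  [6, -2, 5]
  [7, 3, 5]

Apply the min-plus product entry-by-entry:
  C[0][0] = min over k of (A[0][0] + B[0][0] = -5 + 4 = -1, A[0][1] + B[1][0] = 1 + 4 = 5, A[0][2] + B[2][0] = 5 + 9 = 14) = -1 (attained at k = 0)
  C[0][1] = min over k of (A[0][0] + B[0][1] = -5 + 2 = -3, A[0][1] + B[1][1] = 1 + -4 = -3, A[0][2] + B[2][1] = 5 + 0 = 5) = -3 (attained at k = 0)
  C[0][2] = min over k of (A[0][0] + B[0][2] = -5 + 2 = -3, A[0][1] + B[1][2] = 1 + 9 = 10, A[0][2] + B[2][2] = 5 + 9 = 14) = -3 (attained at k = 0)
  C[1][0] = min over k of (A[1][0] + B[0][0] = 3 + 4 = 7, A[1][1] + B[1][0] = 2 + 4 = 6, A[1][2] + B[2][0] = -1 + 9 = 8) = 6 (attained at k = 1)
  C[1][1] = min over k of (A[1][0] + B[0][1] = 3 + 2 = 5, A[1][1] + B[1][1] = 2 + -4 = -2, A[1][2] + B[2][1] = -1 + 0 = -1) = -2 (attained at k = 1)
  C[1][2] = min over k of (A[1][0] + B[0][2] = 3 + 2 = 5, A[1][1] + B[1][2] = 2 + 9 = 11, A[1][2] + B[2][2] = -1 + 9 = 8) = 5 (attained at k = 0)
  C[2][0] = min over k of (A[2][0] + B[0][0] = 3 + 4 = 7, A[2][1] + B[1][0] = 9 + 4 = 13, A[2][2] + B[2][0] = 3 + 9 = 12) = 7 (attained at k = 0)
  C[2][1] = min over k of (A[2][0] + B[0][1] = 3 + 2 = 5, A[2][1] + B[1][1] = 9 + -4 = 5, A[2][2] + B[2][1] = 3 + 0 = 3) = 3 (attained at k = 2)
  C[2][2] = min over k of (A[2][0] + B[0][2] = 3 + 2 = 5, A[2][1] + B[1][2] = 9 + 9 = 18, A[2][2] + B[2][2] = 3 + 9 = 12) = 5 (attained at k = 0)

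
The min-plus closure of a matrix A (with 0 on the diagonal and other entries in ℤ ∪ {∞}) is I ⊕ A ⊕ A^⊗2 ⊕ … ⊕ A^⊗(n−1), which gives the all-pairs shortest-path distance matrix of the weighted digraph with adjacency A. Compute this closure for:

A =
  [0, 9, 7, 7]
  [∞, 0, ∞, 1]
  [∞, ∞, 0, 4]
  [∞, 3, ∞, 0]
Closure =
  [0, 9, 7, 7]
  [∞, 0, ∞, 1]
  [∞, 7, 0, 4]
  [∞, 3, ∞, 0]

This is the Floyd-Warshall all-pairs shortest-path computation. For each intermediate vertex k = 0, 1, …, 3, update dist[i][j] ← min(dist[i][j], dist[i][k] + dist[k][j]). The final matrix gives, for each (i, j), the minimum total weight of any directed path from i to j (possibly empty when i = j).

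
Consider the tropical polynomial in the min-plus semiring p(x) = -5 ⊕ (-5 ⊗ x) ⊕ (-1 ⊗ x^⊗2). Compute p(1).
p(1) = -5

A tropical monomial a ⊗ x^⊗i evaluates to a + i · x. Evaluating each term at x = 1:
  Term 0 contributes -5 + 0 · 1 = -5
  Term 1 contributes -5 + 1 · 1 = -4
  Term 2 contributes -1 + 2 · 1 = 1
p(1) = ⊕ of these = min[-5, -4, 1] = -5.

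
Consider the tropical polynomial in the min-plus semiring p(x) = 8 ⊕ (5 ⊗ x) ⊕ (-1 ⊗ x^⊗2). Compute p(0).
p(0) = -1

A tropical monomial a ⊗ x^⊗i evaluates to a + i · x. Evaluating each term at x = 0:
  Term 0 contributes 8 + 0 · 0 = 8
  Term 1 contributes 5 + 1 · 0 = 5
  Term 2 contributes -1 + 2 · 0 = -1
p(0) = ⊕ of these = min[8, 5, -1] = -1.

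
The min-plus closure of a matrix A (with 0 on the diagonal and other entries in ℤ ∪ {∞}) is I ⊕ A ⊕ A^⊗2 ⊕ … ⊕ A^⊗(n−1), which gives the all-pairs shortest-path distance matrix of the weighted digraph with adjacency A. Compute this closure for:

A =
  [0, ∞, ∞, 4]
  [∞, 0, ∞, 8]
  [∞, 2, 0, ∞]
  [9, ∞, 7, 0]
Closure =
  [0, 13, 11, 4]
  [17, 0, 15, 8]
  [19, 2, 0, 10]
  [9, 9, 7, 0]

This is the Floyd-Warshall all-pairs shortest-path computation. For each intermediate vertex k = 0, 1, …, 3, update dist[i][j] ← min(dist[i][j], dist[i][k] + dist[k][j]). The final matrix gives, for each (i, j), the minimum total weight of any directed path from i to j (possibly empty when i = j).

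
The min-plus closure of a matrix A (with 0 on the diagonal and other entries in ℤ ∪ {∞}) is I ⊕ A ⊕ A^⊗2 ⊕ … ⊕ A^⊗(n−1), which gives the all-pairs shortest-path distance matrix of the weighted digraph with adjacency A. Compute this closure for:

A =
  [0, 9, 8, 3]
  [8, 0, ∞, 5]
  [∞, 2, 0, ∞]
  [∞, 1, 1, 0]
Closure =
  [0, 4, 4, 3]
  [8, 0, 6, 5]
  [10, 2, 0, 7]
  [9, 1, 1, 0]

This is the Floyd-Warshall all-pairs shortest-path computation. For each intermediate vertex k = 0, 1, …, 3, update dist[i][j] ← min(dist[i][j], dist[i][k] + dist[k][j]). The final matrix gives, for each (i, j), the minimum total weight of any directed path from i to j (possibly empty when i = j).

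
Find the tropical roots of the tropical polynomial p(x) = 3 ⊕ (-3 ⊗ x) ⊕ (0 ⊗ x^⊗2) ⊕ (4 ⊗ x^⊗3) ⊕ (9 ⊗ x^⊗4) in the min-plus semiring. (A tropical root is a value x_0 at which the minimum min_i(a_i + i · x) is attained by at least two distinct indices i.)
Roots: {-5, -4, -3, 6}

Each tropical root is a break point of the lower envelope of the lines y = a_i + i · x (there are 5 lines, with slopes 0, 1, ..., 4). Only the lines that attain the minimum somewhere contribute to roots; other lines are dominated. Here the surviving (envelope) indices are i = 4, i = 3, i = 2, i = 1, i = 0.
Intersections between consecutive envelope lines give the roots: for adjacent envelope indices i < j the intersection is x = (a_i − a_j) / (j − i). Reading off the sorted break points: {-5, -4, -3, 6}.
Verification: at each break x_0, at least two indices attain the minimum of min_i(a_i + i · x_0).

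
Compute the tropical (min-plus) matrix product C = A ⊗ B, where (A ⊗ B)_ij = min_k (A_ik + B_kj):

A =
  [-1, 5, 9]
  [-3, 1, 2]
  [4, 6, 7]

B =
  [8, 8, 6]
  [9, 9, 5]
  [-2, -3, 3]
A ⊗ B =
  [7, 6, 5]
  [0, -1, 3]
  [5, 4, 10]

Apply the min-plus product entry-by-entry:
  C[0][0] = min over k of (A[0][0] + B[0][0] = -1 + 8 = 7, A[0][1] + B[1][0] = 5 + 9 = 14, A[0][2] + B[2][0] = 9 + -2 = 7) = 7 (attained at k = 0)
  C[0][1] = min over k of (A[0][0] + B[0][1] = -1 + 8 = 7, A[0][1] + B[1][1] = 5 + 9 = 14, A[0][2] + B[2][1] = 9 + -3 = 6) = 6 (attained at k = 2)
  C[0][2] = min over k of (A[0][0] + B[0][2] = -1 + 6 = 5, A[0][1] + B[1][2] = 5 + 5 = 10, A[0][2] + B[2][2] = 9 + 3 = 12) = 5 (attained at k = 0)
  C[1][0] = min over k of (A[1][0] + B[0][0] = -3 + 8 = 5, A[1][1] + B[1][0] = 1 + 9 = 10, A[1][2] + B[2][0] = 2 + -2 = 0) = 0 (attained at k = 2)
  C[1][1] = min over k of (A[1][0] + B[0][1] = -3 + 8 = 5, A[1][1] + B[1][1] = 1 + 9 = 10, A[1][2] + B[2][1] = 2 + -3 = -1) = -1 (attained at k = 2)
  C[1][2] = min over k of (A[1][0] + B[0][2] = -3 + 6 = 3, A[1][1] + B[1][2] = 1 + 5 = 6, A[1][2] + B[2][2] = 2 + 3 = 5) = 3 (attained at k = 0)
  C[2][0] = min over k of (A[2][0] + B[0][0] = 4 + 8 = 12, A[2][1] + B[1][0] = 6 + 9 = 15, A[2][2] + B[2][0] = 7 + -2 = 5) = 5 (attained at k = 2)
  C[2][1] = min over k of (A[2][0] + B[0][1] = 4 + 8 = 12, A[2][1] + B[1][1] = 6 + 9 = 15, A[2][2] + B[2][1] = 7 + -3 = 4) = 4 (attained at k = 2)
  C[2][2] = min over k of (A[2][0] + B[0][2] = 4 + 6 = 10, A[2][1] + B[1][2] = 6 + 5 = 11, A[2][2] + B[2][2] = 7 + 3 = 10) = 10 (attained at k = 0)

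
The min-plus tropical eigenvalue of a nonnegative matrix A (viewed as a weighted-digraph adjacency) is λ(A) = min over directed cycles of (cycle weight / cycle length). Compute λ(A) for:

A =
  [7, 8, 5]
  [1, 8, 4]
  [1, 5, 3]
λ(A) = 3

Enumerate directed cycles and compute their means (weight / length). Sample:
  cycle 0 → 0: weight = 7, length = 1, mean = 7/1 ≈ 7.000
  cycle 1 → 1: weight = 8, length = 1, mean = 8/1 ≈ 8.000
  cycle 2 → 2: weight = 3, length = 1, mean = 3/1 ≈ 3.000
  cycle 0 → 1 → 0: weight = 9, length = 2, mean = 9/2 ≈ 4.500
  cycle 0 → 2 → 0: weight = 6, length = 2, mean = 6/2 ≈ 3.000
  cycle 1 → 0 → 1: weight = 9, length = 2, mean = 9/2 ≈ 4.500
Minimum mean = 3.000, attained e.g. along the cycle 2 → 2 with weight 3 and length 1. So λ(A) = 3/1 = 3.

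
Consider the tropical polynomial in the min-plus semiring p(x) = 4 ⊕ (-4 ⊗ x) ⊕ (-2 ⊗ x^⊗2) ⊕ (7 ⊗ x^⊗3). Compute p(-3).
p(-3) = -8

A tropical monomial a ⊗ x^⊗i evaluates to a + i · x. Evaluating each term at x = -3:
  Term 0 contributes 4 + 0 · -3 = 4
  Term 1 contributes -4 + 1 · -3 = -7
  Term 2 contributes -2 + 2 · -3 = -8
  Term 3 contributes 7 + 3 · -3 = -2
p(-3) = ⊕ of these = min[4, -7, -8, -2] = -8.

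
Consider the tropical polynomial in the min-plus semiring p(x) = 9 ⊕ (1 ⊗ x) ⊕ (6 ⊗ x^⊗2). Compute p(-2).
p(-2) = -1

A tropical monomial a ⊗ x^⊗i evaluates to a + i · x. Evaluating each term at x = -2:
  Term 0 contributes 9 + 0 · -2 = 9
  Term 1 contributes 1 + 1 · -2 = -1
  Term 2 contributes 6 + 2 · -2 = 2
p(-2) = ⊕ of these = min[9, -1, 2] = -1.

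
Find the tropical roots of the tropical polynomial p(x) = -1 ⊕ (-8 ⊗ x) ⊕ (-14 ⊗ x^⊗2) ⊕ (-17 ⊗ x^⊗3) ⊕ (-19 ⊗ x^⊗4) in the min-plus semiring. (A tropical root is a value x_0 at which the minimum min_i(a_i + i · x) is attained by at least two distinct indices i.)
Roots: {2, 3, 6, 7}

Each tropical root is a break point of the lower envelope of the lines y = a_i + i · x (there are 5 lines, with slopes 0, 1, ..., 4). Only the lines that attain the minimum somewhere contribute to roots; other lines are dominated. Here the surviving (envelope) indices are i = 4, i = 3, i = 2, i = 1, i = 0.
Intersections between consecutive envelope lines give the roots: for adjacent envelope indices i < j the intersection is x = (a_i − a_j) / (j − i). Reading off the sorted break points: {2, 3, 6, 7}.
Verification: at each break x_0, at least two indices attain the minimum of min_i(a_i + i · x_0).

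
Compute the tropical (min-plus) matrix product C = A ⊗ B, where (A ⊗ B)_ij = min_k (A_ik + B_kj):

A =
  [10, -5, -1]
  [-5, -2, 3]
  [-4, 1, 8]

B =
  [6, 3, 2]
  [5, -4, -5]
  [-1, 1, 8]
A ⊗ B =
  [-2, -9, -10]
  [1, -6, -7]
  [2, -3, -4]

Apply the min-plus product entry-by-entry:
  C[0][0] = min over k of (A[0][0] + B[0][0] = 10 + 6 = 16, A[0][1] + B[1][0] = -5 + 5 = 0, A[0][2] + B[2][0] = -1 + -1 = -2) = -2 (attained at k = 2)
  C[0][1] = min over k of (A[0][0] + B[0][1] = 10 + 3 = 13, A[0][1] + B[1][1] = -5 + -4 = -9, A[0][2] + B[2][1] = -1 + 1 = 0) = -9 (attained at k = 1)
  C[0][2] = min over k of (A[0][0] + B[0][2] = 10 + 2 = 12, A[0][1] + B[1][2] = -5 + -5 = -10, A[0][2] + B[2][2] = -1 + 8 = 7) = -10 (attained at k = 1)
  C[1][0] = min over k of (A[1][0] + B[0][0] = -5 + 6 = 1, A[1][1] + B[1][0] = -2 + 5 = 3, A[1][2] + B[2][0] = 3 + -1 = 2) = 1 (attained at k = 0)
  C[1][1] = min over k of (A[1][0] + B[0][1] = -5 + 3 = -2, A[1][1] + B[1][1] = -2 + -4 = -6, A[1][2] + B[2][1] = 3 + 1 = 4) = -6 (attained at k = 1)
  C[1][2] = min over k of (A[1][0] + B[0][2] = -5 + 2 = -3, A[1][1] + B[1][2] = -2 + -5 = -7, A[1][2] + B[2][2] = 3 + 8 = 11) = -7 (attained at k = 1)
  C[2][0] = min over k of (A[2][0] + B[0][0] = -4 + 6 = 2, A[2][1] + B[1][0] = 1 + 5 = 6, A[2][2] + B[2][0] = 8 + -1 = 7) = 2 (attained at k = 0)
  C[2][1] = min over k of (A[2][0] + B[0][1] = -4 + 3 = -1, A[2][1] + B[1][1] = 1 + -4 = -3, A[2][2] + B[2][1] = 8 + 1 = 9) = -3 (attained at k = 1)
  C[2][2] = min over k of (A[2][0] + B[0][2] = -4 + 2 = -2, A[2][1] + B[1][2] = 1 + -5 = -4, A[2][2] + B[2][2] = 8 + 8 = 16) = -4 (attained at k = 1)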